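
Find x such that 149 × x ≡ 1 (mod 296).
149

gcd(149, 296) = 1, so the inverse exists.
Extended Euclidean algorithm on (296, 149):
296 = 1 × 149 + 147  ⟹  147 = (1)·296 + (-1)·149
149 = 1 × 147 + 2  ⟹  2 = (-1)·296 + (2)·149
147 = 73 × 2 + 1  ⟹  1 = (74)·296 + (-147)·149
So (-147)·149 ≡ 1 (mod 296), i.e. 149^(-1) ≡ -147 ≡ 149 (mod 296).
Check: 149 × 149 = 22201 ≡ 1 (mod 296)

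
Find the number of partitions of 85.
30167357

p(n) counts ways to write n as a sum of positive integers (order ignored).
Euler's pentagonal recurrence: p(k) = p(k-1) + p(k-2) - p(k-5) - p(k-7) + p(k-12) + p(k-15) - ... (offsets j(3j∓1)/2, signs ++--, p(0)=1, p(<0)=0).
DP table for k = 0..84: p(0)=1, p(1)=1, p(2)=2, p(3)=3, p(4)=5, p(5)=7, p(6)=11, p(7)=15, p(8)=22, p(9)=30, p(10)=42, p(11)=56, p(12)=77, p(13)=101, p(14)=135, p(15)=176, p(16)=231, p(17)=297, p(18)=385, p(19)=490, p(20)=627, p(21)=792, p(22)=1002, p(23)=1255, p(24)=1575, p(25)=1958, p(26)=2436, p(27)=3010, p(28)=3718, p(29)=4565, p(30)=5604, p(31)=6842, p(32)=8349, p(33)=10143, p(34)=12310, p(35)=14883, p(36)=17977, p(37)=21637, p(38)=26015, p(39)=31185, p(40)=37338, p(41)=44583, p(42)=53174, p(43)=63261, p(44)=75175, p(45)=89134, p(46)=105558, p(47)=124754, p(48)=147273, p(49)=173525, p(50)=204226, p(51)=239943, p(52)=281589, p(53)=329931, p(54)=386155, p(55)=451276, p(56)=526823, p(57)=614154, p(58)=715220, p(59)=831820, p(60)=966467, p(61)=1121505, p(62)=1300156, p(63)=1505499, p(64)=1741630, p(65)=2012558, p(66)=2323520, p(67)=2679689, p(68)=3087735, p(69)=3554345, p(70)=4087968, p(71)=4697205, p(72)=5392783, p(73)=6185689, p(74)=7089500, p(75)=8118264, p(76)=9289091, p(77)=10619863, p(78)=12132164, p(79)=13848650, p(80)=15796476, p(81)=18004327, p(82)=20506255, p(83)=23338469, p(84)=26543660.
Final step: p(85) = p(84) + p(83) - p(80) - p(78) + p(73) + p(70) - p(63) - p(59) + p(50) + p(45) - p(34) - p(28) + p(15) + p(8)
= 26543660 + 23338469 - 15796476 - 12132164 + 6185689 + 4087968 - 1505499 - 831820 + 204226 + 89134 - 12310 - 3718 + 176 + 22
= 30167357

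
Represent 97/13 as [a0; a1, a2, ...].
[7; 2, 6]

Euclidean algorithm steps:
97 = 7 × 13 + 6
13 = 2 × 6 + 1
6 = 6 × 1 + 0
Continued fraction: [7; 2, 6]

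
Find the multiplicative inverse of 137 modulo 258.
113

gcd(137, 258) = 1, so the inverse exists.
Extended Euclidean algorithm on (258, 137):
258 = 1 × 137 + 121  ⟹  121 = (1)·258 + (-1)·137
137 = 1 × 121 + 16  ⟹  16 = (-1)·258 + (2)·137
121 = 7 × 16 + 9  ⟹  9 = (8)·258 + (-15)·137
16 = 1 × 9 + 7  ⟹  7 = (-9)·258 + (17)·137
9 = 1 × 7 + 2  ⟹  2 = (17)·258 + (-32)·137
7 = 3 × 2 + 1  ⟹  1 = (-60)·258 + (113)·137
So (113)·137 ≡ 1 (mod 258), i.e. 137^(-1) ≡ 113 (mod 258).
Check: 137 × 113 = 15481 ≡ 1 (mod 258)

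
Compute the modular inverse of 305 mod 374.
271

gcd(305, 374) = 1, so the inverse exists.
Extended Euclidean algorithm on (374, 305):
374 = 1 × 305 + 69  ⟹  69 = (1)·374 + (-1)·305
305 = 4 × 69 + 29  ⟹  29 = (-4)·374 + (5)·305
69 = 2 × 29 + 11  ⟹  11 = (9)·374 + (-11)·305
29 = 2 × 11 + 7  ⟹  7 = (-22)·374 + (27)·305
11 = 1 × 7 + 4  ⟹  4 = (31)·374 + (-38)·305
7 = 1 × 4 + 3  ⟹  3 = (-53)·374 + (65)·305
4 = 1 × 3 + 1  ⟹  1 = (84)·374 + (-103)·305
So (-103)·305 ≡ 1 (mod 374), i.e. 305^(-1) ≡ -103 ≡ 271 (mod 374).
Check: 305 × 271 = 82655 ≡ 1 (mod 374)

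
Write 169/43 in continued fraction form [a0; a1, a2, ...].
[3; 1, 13, 3]

Euclidean algorithm steps:
169 = 3 × 43 + 40
43 = 1 × 40 + 3
40 = 13 × 3 + 1
3 = 3 × 1 + 0
Continued fraction: [3; 1, 13, 3]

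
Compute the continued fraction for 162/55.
[2; 1, 17, 3]

Euclidean algorithm steps:
162 = 2 × 55 + 52
55 = 1 × 52 + 3
52 = 17 × 3 + 1
3 = 3 × 1 + 0
Continued fraction: [2; 1, 17, 3]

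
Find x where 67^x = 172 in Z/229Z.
78

Baby-step giant-step with step n = ⌈√229⌉ = 16.
Baby steps 67^j mod 229 (j:value) for j=0..15: 0:1, 1:67, 2:138, 3:86, 4:37, 5:189, 6:68, 7:205, 8:224, 9:123, 10:226, 11:28, 12:44, 13:200, 14:118, 15:120.
Giant-step multiplier: 67^(-16) ≡ 67^(228-16) = 67^212 ≡ 55 (mod 229).
Giant steps γ_i = 172·55^i mod 229: γ_0=172, γ_1=71, γ_2=12, γ_3=202, γ_4=118 (in table at j=14).
x = i·n + j = 4·16 + 14 = 78.
Check: 67^78 ≡ 172 (mod 229).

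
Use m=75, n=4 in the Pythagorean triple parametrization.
(5609, 600, 5641)

Euclid's formula: a = m² - n², b = 2mn, c = m² + n²
m = 75, n = 4
a = 75² - 4² = 5625 - 16 = 5609
b = 2 × 75 × 4 = 600
c = 75² + 4² = 5625 + 16 = 5641
Verification: 5609² + 600² = 31460881 + 360000 = 31820881 = 5641² ✓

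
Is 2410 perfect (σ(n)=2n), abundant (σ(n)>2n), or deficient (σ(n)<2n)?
deficient

Proper divisors of 2410: sum = 1 + 2 + 5 + 10 + 241 + 482 + 1205 = 1946
Since 1946 < 2410, 2410 is deficient.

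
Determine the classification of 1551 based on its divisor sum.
deficient

Proper divisors of 1551: sum = 1 + 3 + 11 + 33 + 47 + 141 + 517 = 753
Since 753 < 1551, 1551 is deficient.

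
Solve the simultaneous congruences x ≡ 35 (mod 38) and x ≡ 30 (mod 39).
225

Using Chinese Remainder Theorem:
M = 38 × 39 = 1482
M1 = 39, M2 = 38
y1 = 39^(-1) mod 38 = 1
y2 = 38^(-1) mod 39 = 38
x = (35×39×1 + 30×38×38) mod 1482 = 225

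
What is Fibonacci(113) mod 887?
628

Matrix identity: Q^n = [[F_(n+1), F_n], [F_n, F_(n-1)]] with Q = [[1,1],[1,0]].
n = 113 = 1110001₂. Square-and-multiply, entries mod 887:
Q^1 = [[1,1],[1,0]]
Q^3 = (Q^1)²·Q = [[3,2],[2,1]]
Q^7 = (Q^3)²·Q = [[21,13],[13,8]]
Q^14 = (Q^7)² = [[610,377],[377,233]]
Q^28 = (Q^14)² = [[656,265],[265,391]]
Q^56 = (Q^28)² = [[293,711],[711,469]]
Q^113 = (Q^56)²·Q = [[453,628],[628,712]]
F_113 mod 887 = Q^113[0][1] = 628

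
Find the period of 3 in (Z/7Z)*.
6

7 is prime, so ord(3) divides φ(7) = 6.
Divisors of 6: 1, 2, 3, 6.
Repeated squaring: 3^1 ≡ 3, 3^2 ≡ 2, 3^4 ≡ 4 (mod 7).
Test 3^d mod 7 for each divisor d in increasing order:
3^1 ≡ 3
3^2 ≡ 2
3^3 = 3^2·3^1 ≡ 6
3^6 = 3^4·3^2 ≡ 1  ← first divisor giving 1
The order is 6.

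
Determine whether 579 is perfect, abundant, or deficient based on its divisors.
deficient

Proper divisors of 579: sum = 1 + 3 + 193 = 197
Since 197 < 579, 579 is deficient.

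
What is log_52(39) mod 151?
62

Baby-step giant-step with step n = ⌈√151⌉ = 13.
Baby steps 52^j mod 151 (j:value) for j=0..12: 0:1, 1:52, 2:137, 3:27, 4:45, 5:75, 6:125, 7:7, 8:62, 9:53, 10:38, 11:13, 12:72.
Giant-step multiplier: 52^(-13) ≡ 52^(150-13) = 52^137 ≡ 112 (mod 151).
Giant steps γ_i = 39·112^i mod 151: γ_0=39, γ_1=140, γ_2=127, γ_3=30, γ_4=38 (in table at j=10).
x = i·n + j = 4·13 + 10 = 62.
Check: 52^62 ≡ 39 (mod 151).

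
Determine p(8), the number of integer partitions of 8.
22

p(n) counts ways to write n as a sum of positive integers (order ignored).
Examples: 8; 7 + 1; 6 + 2; 6 + 1 + 1; 5 + 3; ... (22 total)
p(8) = 22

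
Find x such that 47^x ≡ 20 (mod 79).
62

Baby-step giant-step with step n = ⌈√79⌉ = 9.
Baby steps 47^j mod 79 (j:value) for j=0..8: 0:1, 1:47, 2:76, 3:17, 4:9, 5:28, 6:52, 7:74, 8:2.
Giant-step multiplier: 47^(-9) ≡ 47^(78-9) = 47^69 ≡ 58 (mod 79).
Giant steps γ_i = 20·58^i mod 79: γ_0=20, γ_1=54, γ_2=51, γ_3=35, γ_4=55, γ_5=30, γ_6=2 (in table at j=8).
x = i·n + j = 6·9 + 8 = 62.
Check: 47^62 ≡ 20 (mod 79).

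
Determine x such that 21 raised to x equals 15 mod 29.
23

Baby-step giant-step with step n = ⌈√29⌉ = 6.
Baby steps 21^j mod 29 (j:value) for j=0..5: 0:1, 1:21, 2:6, 3:10, 4:7, 5:2.
Giant-step multiplier: 21^(-6) ≡ 21^(28-6) = 21^22 ≡ 9 (mod 29).
Giant steps γ_i = 15·9^i mod 29: γ_0=15, γ_1=19, γ_2=26, γ_3=2 (in table at j=5).
x = i·n + j = 3·6 + 5 = 23.
Check: 21^23 ≡ 15 (mod 29).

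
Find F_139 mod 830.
791

Matrix identity: Q^n = [[F_(n+1), F_n], [F_n, F_(n-1)]] with Q = [[1,1],[1,0]].
n = 139 = 10001011₂. Square-and-multiply, entries mod 830:
Q^1 = [[1,1],[1,0]]
Q^2 = (Q^1)² = [[2,1],[1,1]]
Q^4 = (Q^2)² = [[5,3],[3,2]]
Q^8 = (Q^4)² = [[34,21],[21,13]]
Q^17 = (Q^8)²·Q = [[94,767],[767,157]]
Q^34 = (Q^17)² = [[355,787],[787,398]]
Q^69 = (Q^34)²·Q = [[45,54],[54,821]]
Q^139 = (Q^69)²·Q = [[245,791],[791,284]]
F_139 mod 830 = Q^139[0][1] = 791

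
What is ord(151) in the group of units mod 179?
89

179 is prime, so ord(151) divides φ(179) = 178.
Divisors of 178: 1, 2, 89, 178.
Repeated squaring: 151^1 ≡ 151, 151^2 ≡ 68, 151^4 ≡ 149, 151^8 ≡ 5, 151^16 ≡ 25, 151^32 ≡ 88, 151^64 ≡ 47, 151^128 ≡ 61 (mod 179).
Test 151^d mod 179 for each divisor d in increasing order:
151^1 ≡ 151
151^2 ≡ 68
151^89 = 151^64·151^16·151^8·151^1 ≡ 1  ← first divisor giving 1
The order is 89.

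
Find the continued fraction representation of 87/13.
[6; 1, 2, 4]

Euclidean algorithm steps:
87 = 6 × 13 + 9
13 = 1 × 9 + 4
9 = 2 × 4 + 1
4 = 4 × 1 + 0
Continued fraction: [6; 1, 2, 4]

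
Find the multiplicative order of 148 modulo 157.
78

157 is prime, so ord(148) divides φ(157) = 156.
Divisors of 156: 1, 2, 3, 4, 6, 12, 13, 26, 39, 52, 78, 156.
Repeated squaring: 148^1 ≡ 148, 148^2 ≡ 81, 148^4 ≡ 124, 148^8 ≡ 147, 148^16 ≡ 100, 148^32 ≡ 109, 148^64 ≡ 106, 148^128 ≡ 89 (mod 157).
Test 148^d mod 157 for each divisor d in increasing order:
148^1 ≡ 148
148^2 ≡ 81
148^3 = 148^2·148^1 ≡ 56
148^4 ≡ 124
148^6 = 148^4·148^2 ≡ 153
148^12 = 148^8·148^4 ≡ 16
148^13 = 148^8·148^4·148^1 ≡ 13
148^26 = 148^16·148^8·148^2 ≡ 12
148^39 = 148^32·148^4·148^2·148^1 ≡ 156
148^52 = 148^32·148^16·148^4 ≡ 144
148^78 = 148^64·148^8·148^4·148^2 ≡ 1  ← first divisor giving 1
The order is 78.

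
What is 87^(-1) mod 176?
87

gcd(87, 176) = 1, so the inverse exists.
Extended Euclidean algorithm on (176, 87):
176 = 2 × 87 + 2  ⟹  2 = (1)·176 + (-2)·87
87 = 43 × 2 + 1  ⟹  1 = (-43)·176 + (87)·87
So (87)·87 ≡ 1 (mod 176), i.e. 87^(-1) ≡ 87 (mod 176).
Check: 87 × 87 = 7569 ≡ 1 (mod 176)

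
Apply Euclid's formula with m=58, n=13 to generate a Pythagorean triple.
(3195, 1508, 3533)

Euclid's formula: a = m² - n², b = 2mn, c = m² + n²
m = 58, n = 13
a = 58² - 13² = 3364 - 169 = 3195
b = 2 × 58 × 13 = 1508
c = 58² + 13² = 3364 + 169 = 3533
Verification: 3195² + 1508² = 10208025 + 2274064 = 12482089 = 3533² ✓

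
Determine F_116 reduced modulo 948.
549

Matrix identity: Q^n = [[F_(n+1), F_n], [F_n, F_(n-1)]] with Q = [[1,1],[1,0]].
n = 116 = 1110100₂. Square-and-multiply, entries mod 948:
Q^1 = [[1,1],[1,0]]
Q^3 = (Q^1)²·Q = [[3,2],[2,1]]
Q^7 = (Q^3)²·Q = [[21,13],[13,8]]
Q^14 = (Q^7)² = [[610,377],[377,233]]
Q^29 = (Q^14)²·Q = [[644,413],[413,231]]
Q^58 = (Q^29)² = [[389,187],[187,202]]
Q^116 = (Q^58)² = [[482,549],[549,881]]
F_116 mod 948 = Q^116[0][1] = 549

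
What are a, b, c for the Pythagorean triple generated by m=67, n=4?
(4473, 536, 4505)

Euclid's formula: a = m² - n², b = 2mn, c = m² + n²
m = 67, n = 4
a = 67² - 4² = 4489 - 16 = 4473
b = 2 × 67 × 4 = 536
c = 67² + 4² = 4489 + 16 = 4505
Verification: 4473² + 536² = 20007729 + 287296 = 20295025 = 4505² ✓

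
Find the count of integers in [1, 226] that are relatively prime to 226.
112

226 = 2 × 113
φ(n) = n × ∏(1 - 1/p) for each prime p dividing n
φ(226) = 226 × (1 - 1/2) × (1 - 1/113) = 112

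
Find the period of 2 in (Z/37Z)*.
36

37 is prime, so ord(2) divides φ(37) = 36.
Divisors of 36: 1, 2, 3, 4, 6, 9, 12, 18, 36.
Repeated squaring: 2^1 ≡ 2, 2^2 ≡ 4, 2^4 ≡ 16, 2^8 ≡ 34, 2^16 ≡ 9, 2^32 ≡ 7 (mod 37).
Test 2^d mod 37 for each divisor d in increasing order:
2^1 ≡ 2
2^2 ≡ 4
2^3 = 2^2·2^1 ≡ 8
2^4 ≡ 16
2^6 = 2^4·2^2 ≡ 27
2^9 = 2^8·2^1 ≡ 31
2^12 = 2^8·2^4 ≡ 26
2^18 = 2^16·2^2 ≡ 36
2^36 = 2^32·2^4 ≡ 1  ← first divisor giving 1
The order is 36.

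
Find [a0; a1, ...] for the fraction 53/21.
[2; 1, 1, 10]

Euclidean algorithm steps:
53 = 2 × 21 + 11
21 = 1 × 11 + 10
11 = 1 × 10 + 1
10 = 10 × 1 + 0
Continued fraction: [2; 1, 1, 10]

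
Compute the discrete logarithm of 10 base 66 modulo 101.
75

Baby-step giant-step with step n = ⌈√101⌉ = 11.
Baby steps 66^j mod 101 (j:value) for j=0..10: 0:1, 1:66, 2:13, 3:50, 4:68, 5:44, 6:76, 7:67, 8:79, 9:63, 10:17.
Giant-step multiplier: 66^(-11) ≡ 66^(100-11) = 66^89 ≡ 46 (mod 101).
Giant steps γ_i = 10·46^i mod 101: γ_0=10, γ_1=56, γ_2=51, γ_3=23, γ_4=48, γ_5=87, γ_6=63 (in table at j=9).
x = i·n + j = 6·11 + 9 = 75.
Check: 66^75 ≡ 10 (mod 101).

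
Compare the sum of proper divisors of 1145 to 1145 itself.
deficient

Proper divisors of 1145: sum = 1 + 5 + 229 = 235
Since 235 < 1145, 1145 is deficient.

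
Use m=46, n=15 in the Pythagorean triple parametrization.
(1891, 1380, 2341)

Euclid's formula: a = m² - n², b = 2mn, c = m² + n²
m = 46, n = 15
a = 46² - 15² = 2116 - 225 = 1891
b = 2 × 46 × 15 = 1380
c = 46² + 15² = 2116 + 225 = 2341
Verification: 1891² + 1380² = 3575881 + 1904400 = 5480281 = 2341² ✓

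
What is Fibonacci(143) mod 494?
457

Matrix identity: Q^n = [[F_(n+1), F_n], [F_n, F_(n-1)]] with Q = [[1,1],[1,0]].
n = 143 = 10001111₂. Square-and-multiply, entries mod 494:
Q^1 = [[1,1],[1,0]]
Q^2 = (Q^1)² = [[2,1],[1,1]]
Q^4 = (Q^2)² = [[5,3],[3,2]]
Q^8 = (Q^4)² = [[34,21],[21,13]]
Q^17 = (Q^8)²·Q = [[114,115],[115,493]]
Q^35 = (Q^17)²·Q = [[190,39],[39,151]]
Q^71 = (Q^35)²·Q = [[38,77],[77,455]]
Q^143 = (Q^71)²·Q = [[380,457],[457,417]]
F_143 mod 494 = Q^143[0][1] = 457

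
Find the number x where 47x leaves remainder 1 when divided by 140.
3

gcd(47, 140) = 1, so the inverse exists.
Extended Euclidean algorithm on (140, 47):
140 = 2 × 47 + 46  ⟹  46 = (1)·140 + (-2)·47
47 = 1 × 46 + 1  ⟹  1 = (-1)·140 + (3)·47
So (3)·47 ≡ 1 (mod 140), i.e. 47^(-1) ≡ 3 (mod 140).
Check: 47 × 3 = 141 ≡ 1 (mod 140)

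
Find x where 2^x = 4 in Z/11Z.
2

Baby-step giant-step with step n = ⌈√11⌉ = 4.
Baby steps 2^j mod 11 (j:value) for j=0..3: 0:1, 1:2, 2:4, 3:8.
h = 4 is already in the table at j=2, so x = 2.
Check: 2^2 ≡ 4 (mod 11).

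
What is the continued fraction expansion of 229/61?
[3; 1, 3, 15]

Euclidean algorithm steps:
229 = 3 × 61 + 46
61 = 1 × 46 + 15
46 = 3 × 15 + 1
15 = 15 × 1 + 0
Continued fraction: [3; 1, 3, 15]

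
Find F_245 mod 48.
5

Matrix identity: Q^n = [[F_(n+1), F_n], [F_n, F_(n-1)]] with Q = [[1,1],[1,0]].
n = 245 = 11110101₂. Square-and-multiply, entries mod 48:
Q^1 = [[1,1],[1,0]]
Q^3 = (Q^1)²·Q = [[3,2],[2,1]]
Q^7 = (Q^3)²·Q = [[21,13],[13,8]]
Q^15 = (Q^7)²·Q = [[27,34],[34,41]]
Q^30 = (Q^15)² = [[13,8],[8,5]]
Q^61 = (Q^30)²·Q = [[41,41],[41,0]]
Q^122 = (Q^61)² = [[2,1],[1,1]]
Q^245 = (Q^122)²·Q = [[8,5],[5,3]]
F_245 mod 48 = Q^245[0][1] = 5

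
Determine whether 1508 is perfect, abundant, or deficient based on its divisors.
deficient

Proper divisors of 1508: sum = 1 + 2 + 4 + 13 + 26 + 29 + 52 + 58 + 116 + 377 + 754 = 1432
Since 1432 < 1508, 1508 is deficient.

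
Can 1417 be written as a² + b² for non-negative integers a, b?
11² + 36² (a=11, b=36)

Factorization: 1417 = 13 × 109
By Fermat: n is sum of two squares iff every prime p ≡ 3 (mod 4) appears to even power.
All primes ≡ 3 (mod 4) appear to even power.
Search a = 0, 1, 2, … for 1417 - a² a perfect square: first hit at a = 11: 1417 - 121 = 1296 = 36².
1417 = 11² + 36² = 121 + 1296 ✓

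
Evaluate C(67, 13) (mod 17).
16

Using Lucas' theorem:
Write n=67 and k=13 in base 17:
n in base 17: [3, 16]
k in base 17: [0, 13]
C(67,13) mod 17 = ∏ C(n_i, k_i) mod 17
Digit binomials (mod 17): C(3,0) = 1; C(16,13) = 560 ≡ 16
Product: 1 × 16 = 16 ≡ 16 (mod 17)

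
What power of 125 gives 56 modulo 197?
107

Baby-step giant-step with step n = ⌈√197⌉ = 15.
Baby steps 125^j mod 197 (j:value) for j=0..14: 0:1, 1:125, 2:62, 3:67, 4:101, 5:17, 6:155, 7:69, 8:154, 9:141, 10:92, 11:74, 12:188, 13:57, 14:33.
Giant-step multiplier: 125^(-15) ≡ 125^(196-15) = 125^181 ≡ 82 (mod 197).
Giant steps γ_i = 56·82^i mod 197: γ_0=56, γ_1=61, γ_2=77, γ_3=10, γ_4=32, γ_5=63, γ_6=44, γ_7=62 (in table at j=2).
x = i·n + j = 7·15 + 2 = 107.
Check: 125^107 ≡ 56 (mod 197).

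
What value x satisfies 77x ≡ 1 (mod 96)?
5

gcd(77, 96) = 1, so the inverse exists.
Extended Euclidean algorithm on (96, 77):
96 = 1 × 77 + 19  ⟹  19 = (1)·96 + (-1)·77
77 = 4 × 19 + 1  ⟹  1 = (-4)·96 + (5)·77
So (5)·77 ≡ 1 (mod 96), i.e. 77^(-1) ≡ 5 (mod 96).
Check: 77 × 5 = 385 ≡ 1 (mod 96)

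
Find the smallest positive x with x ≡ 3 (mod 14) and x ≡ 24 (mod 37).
283

Using Chinese Remainder Theorem:
M = 14 × 37 = 518
M1 = 37, M2 = 14
y1 = 37^(-1) mod 14 = 11
y2 = 14^(-1) mod 37 = 8
x = (3×37×11 + 24×14×8) mod 518 = 283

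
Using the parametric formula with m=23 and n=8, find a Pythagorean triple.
(465, 368, 593)

Euclid's formula: a = m² - n², b = 2mn, c = m² + n²
m = 23, n = 8
a = 23² - 8² = 529 - 64 = 465
b = 2 × 23 × 8 = 368
c = 23² + 8² = 529 + 64 = 593
Verification: 465² + 368² = 216225 + 135424 = 351649 = 593² ✓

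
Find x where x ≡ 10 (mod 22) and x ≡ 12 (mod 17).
318

Using Chinese Remainder Theorem:
M = 22 × 17 = 374
M1 = 17, M2 = 22
y1 = 17^(-1) mod 22 = 13
y2 = 22^(-1) mod 17 = 7
x = (10×17×13 + 12×22×7) mod 374 = 318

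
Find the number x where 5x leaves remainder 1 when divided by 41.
33

gcd(5, 41) = 1, so the inverse exists.
Extended Euclidean algorithm on (41, 5):
41 = 8 × 5 + 1  ⟹  1 = (1)·41 + (-8)·5
So (-8)·5 ≡ 1 (mod 41), i.e. 5^(-1) ≡ -8 ≡ 33 (mod 41).
Check: 5 × 33 = 165 ≡ 1 (mod 41)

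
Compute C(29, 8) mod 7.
4

Using Lucas' theorem:
Write n=29 and k=8 in base 7:
n in base 7: [4, 1]
k in base 7: [1, 1]
C(29,8) mod 7 = ∏ C(n_i, k_i) mod 7
Digit binomials (mod 7): C(4,1) = 4; C(1,1) = 1
Product: 4 × 1 = 4 ≡ 4 (mod 7)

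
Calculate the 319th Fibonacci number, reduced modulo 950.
81

Matrix identity: Q^n = [[F_(n+1), F_n], [F_n, F_(n-1)]] with Q = [[1,1],[1,0]].
n = 319 = 100111111₂. Square-and-multiply, entries mod 950:
Q^1 = [[1,1],[1,0]]
Q^2 = (Q^1)² = [[2,1],[1,1]]
Q^4 = (Q^2)² = [[5,3],[3,2]]
Q^9 = (Q^4)²·Q = [[55,34],[34,21]]
Q^19 = (Q^9)²·Q = [[115,381],[381,684]]
Q^39 = (Q^19)²·Q = [[155,686],[686,419]]
Q^79 = (Q^39)²·Q = [[135,621],[621,464]]
Q^159 = (Q^79)²·Q = [[645,116],[116,529]]
Q^319 = (Q^159)²·Q = [[415,81],[81,334]]
F_319 mod 950 = Q^319[0][1] = 81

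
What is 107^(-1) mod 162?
53

gcd(107, 162) = 1, so the inverse exists.
Extended Euclidean algorithm on (162, 107):
162 = 1 × 107 + 55  ⟹  55 = (1)·162 + (-1)·107
107 = 1 × 55 + 52  ⟹  52 = (-1)·162 + (2)·107
55 = 1 × 52 + 3  ⟹  3 = (2)·162 + (-3)·107
52 = 17 × 3 + 1  ⟹  1 = (-35)·162 + (53)·107
So (53)·107 ≡ 1 (mod 162), i.e. 107^(-1) ≡ 53 (mod 162).
Check: 107 × 53 = 5671 ≡ 1 (mod 162)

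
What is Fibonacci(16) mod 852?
135

Matrix identity: Q^n = [[F_(n+1), F_n], [F_n, F_(n-1)]] with Q = [[1,1],[1,0]].
n = 16 = 10000₂. Square-and-multiply, entries mod 852:
Q^1 = [[1,1],[1,0]]
Q^2 = (Q^1)² = [[2,1],[1,1]]
Q^4 = (Q^2)² = [[5,3],[3,2]]
Q^8 = (Q^4)² = [[34,21],[21,13]]
Q^16 = (Q^8)² = [[745,135],[135,610]]
F_16 mod 852 = Q^16[0][1] = 135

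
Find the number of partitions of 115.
1064144451

p(n) counts ways to write n as a sum of positive integers (order ignored).
Euler's pentagonal recurrence: p(k) = p(k-1) + p(k-2) - p(k-5) - p(k-7) + p(k-12) + p(k-15) - ... (offsets j(3j∓1)/2, signs ++--, p(0)=1, p(<0)=0).
DP table for k = 0..114: p(0)=1, p(1)=1, p(2)=2, p(3)=3, p(4)=5, p(5)=7, p(6)=11, p(7)=15, p(8)=22, p(9)=30, p(10)=42, p(11)=56, p(12)=77, p(13)=101, p(14)=135, p(15)=176, p(16)=231, p(17)=297, p(18)=385, p(19)=490, p(20)=627, p(21)=792, p(22)=1002, p(23)=1255, p(24)=1575, p(25)=1958, p(26)=2436, p(27)=3010, p(28)=3718, p(29)=4565, p(30)=5604, p(31)=6842, p(32)=8349, p(33)=10143, p(34)=12310, p(35)=14883, p(36)=17977, p(37)=21637, p(38)=26015, p(39)=31185, p(40)=37338, p(41)=44583, p(42)=53174, p(43)=63261, p(44)=75175, p(45)=89134, p(46)=105558, p(47)=124754, p(48)=147273, p(49)=173525, p(50)=204226, p(51)=239943, p(52)=281589, p(53)=329931, p(54)=386155, p(55)=451276, p(56)=526823, p(57)=614154, p(58)=715220, p(59)=831820, p(60)=966467, p(61)=1121505, p(62)=1300156, p(63)=1505499, p(64)=1741630, p(65)=2012558, p(66)=2323520, p(67)=2679689, p(68)=3087735, p(69)=3554345, p(70)=4087968, p(71)=4697205, p(72)=5392783, p(73)=6185689, p(74)=7089500, p(75)=8118264, p(76)=9289091, p(77)=10619863, p(78)=12132164, p(79)=13848650, p(80)=15796476, p(81)=18004327, p(82)=20506255, p(83)=23338469, p(84)=26543660, p(85)=30167357, p(86)=34262962, p(87)=38887673, p(88)=44108109, p(89)=49995925, p(90)=56634173, p(91)=64112359, p(92)=72533807, p(93)=82010177, p(94)=92669720, p(95)=104651419, p(96)=118114304, p(97)=133230930, p(98)=150198136, p(99)=169229875, p(100)=190569292, p(101)=214481126, p(102)=241265379, p(103)=271248950, p(104)=304801365, p(105)=342325709, p(106)=384276336, p(107)=431149389, p(108)=483502844, p(109)=541946240, p(110)=607163746, p(111)=679903203, p(112)=761002156, p(113)=851376628, p(114)=952050665.
Final step: p(115) = p(114) + p(113) - p(110) - p(108) + p(103) + p(100) - p(93) - p(89) + p(80) + p(75) - p(64) - p(58) + p(45) + p(38) - p(23) - p(15)
= 952050665 + 851376628 - 607163746 - 483502844 + 271248950 + 190569292 - 82010177 - 49995925 + 15796476 + 8118264 - 1741630 - 715220 + 89134 + 26015 - 1255 - 176
= 1064144451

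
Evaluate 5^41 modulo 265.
220

Repeated squaring. Binary of 41 = 101001.
5^1 ≡ 5 (mod 265); 5^2 ≡ 25 (mod 265); 5^4 ≡ 95 (mod 265); 5^8 ≡ 15 (mod 265); 5^16 ≡ 225 (mod 265); 5^32 ≡ 10 (mod 265)
5^41 = 5^1 × 5^8 × 5^32 ≡ 220 (mod 265)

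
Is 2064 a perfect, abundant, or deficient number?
abundant

Proper divisors of 2064: sum = 1 + 2 + 3 + 4 + 6 + 8 + 12 + 16 + ... + 344 + 516 + 688 + 1032 (19 divisors) = 3392
Since 3392 > 2064, 2064 is abundant.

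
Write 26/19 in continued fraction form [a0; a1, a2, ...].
[1; 2, 1, 2, 2]

Euclidean algorithm steps:
26 = 1 × 19 + 7
19 = 2 × 7 + 5
7 = 1 × 5 + 2
5 = 2 × 2 + 1
2 = 2 × 1 + 0
Continued fraction: [1; 2, 1, 2, 2]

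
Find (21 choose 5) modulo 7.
0

Using Lucas' theorem:
Write n=21 and k=5 in base 7:
n in base 7: [3, 0]
k in base 7: [0, 5]
C(21,5) mod 7 = ∏ C(n_i, k_i) mod 7
Digit binomials (mod 7): C(3,0) = 1; C(0,5) = 0 (k_i > n_i)
Product: 1 × 0 = 0 ≡ 0 (mod 7)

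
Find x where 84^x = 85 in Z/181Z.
7

Baby-step giant-step with step n = ⌈√181⌉ = 14.
Baby steps 84^j mod 181 (j:value) for j=0..13: 0:1, 1:84, 2:178, 3:110, 4:9, 5:32, 6:154, 7:85, 8:81, 9:107, 10:119, 11:41, 12:5, 13:58.
h = 85 is already in the table at j=7, so x = 7.
Check: 84^7 ≡ 85 (mod 181).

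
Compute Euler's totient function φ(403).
360

403 = 13 × 31
φ(n) = n × ∏(1 - 1/p) for each prime p dividing n
φ(403) = 403 × (1 - 1/13) × (1 - 1/31) = 360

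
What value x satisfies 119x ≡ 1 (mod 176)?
71

gcd(119, 176) = 1, so the inverse exists.
Extended Euclidean algorithm on (176, 119):
176 = 1 × 119 + 57  ⟹  57 = (1)·176 + (-1)·119
119 = 2 × 57 + 5  ⟹  5 = (-2)·176 + (3)·119
57 = 11 × 5 + 2  ⟹  2 = (23)·176 + (-34)·119
5 = 2 × 2 + 1  ⟹  1 = (-48)·176 + (71)·119
So (71)·119 ≡ 1 (mod 176), i.e. 119^(-1) ≡ 71 (mod 176).
Check: 119 × 71 = 8449 ≡ 1 (mod 176)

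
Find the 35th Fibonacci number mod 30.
5

Matrix identity: Q^n = [[F_(n+1), F_n], [F_n, F_(n-1)]] with Q = [[1,1],[1,0]].
n = 35 = 100011₂. Square-and-multiply, entries mod 30:
Q^1 = [[1,1],[1,0]]
Q^2 = (Q^1)² = [[2,1],[1,1]]
Q^4 = (Q^2)² = [[5,3],[3,2]]
Q^8 = (Q^4)² = [[4,21],[21,13]]
Q^17 = (Q^8)²·Q = [[4,7],[7,27]]
Q^35 = (Q^17)²·Q = [[12,5],[5,7]]
F_35 mod 30 = Q^35[0][1] = 5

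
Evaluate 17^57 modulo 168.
41

Repeated squaring. Binary of 57 = 111001.
17^1 ≡ 17 (mod 168); 17^2 ≡ 121 (mod 168); 17^4 ≡ 25 (mod 168); 17^8 ≡ 121 (mod 168); 17^16 ≡ 25 (mod 168); 17^32 ≡ 121 (mod 168)
17^57 = 17^1 × 17^8 × 17^16 × 17^32 ≡ 41 (mod 168)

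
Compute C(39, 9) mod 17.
0

Using Lucas' theorem:
Write n=39 and k=9 in base 17:
n in base 17: [2, 5]
k in base 17: [0, 9]
C(39,9) mod 17 = ∏ C(n_i, k_i) mod 17
Digit binomials (mod 17): C(2,0) = 1; C(5,9) = 0 (k_i > n_i)
Product: 1 × 0 = 0 ≡ 0 (mod 17)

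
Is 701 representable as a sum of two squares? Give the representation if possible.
5² + 26² (a=5, b=26)

Factorization: 701 = 701
By Fermat: n is sum of two squares iff every prime p ≡ 3 (mod 4) appears to even power.
All primes ≡ 3 (mod 4) appear to even power.
Search a = 0, 1, 2, … for 701 - a² a perfect square: first hit at a = 5: 701 - 25 = 676 = 26².
701 = 5² + 26² = 25 + 676 ✓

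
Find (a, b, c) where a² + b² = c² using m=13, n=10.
(69, 260, 269)

Euclid's formula: a = m² - n², b = 2mn, c = m² + n²
m = 13, n = 10
a = 13² - 10² = 169 - 100 = 69
b = 2 × 13 × 10 = 260
c = 13² + 10² = 169 + 100 = 269
Verification: 69² + 260² = 4761 + 67600 = 72361 = 269² ✓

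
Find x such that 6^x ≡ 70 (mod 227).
42

Baby-step giant-step with step n = ⌈√227⌉ = 16.
Baby steps 6^j mod 227 (j:value) for j=0..15: 0:1, 1:6, 2:36, 3:216, 4:161, 5:58, 6:121, 7:45, 8:43, 9:31, 10:186, 11:208, 12:113, 13:224, 14:209, 15:119.
Giant-step multiplier: 6^(-16) ≡ 6^(226-16) = 6^210 ≡ 172 (mod 227).
Giant steps γ_i = 70·172^i mod 227: γ_0=70, γ_1=9, γ_2=186 (in table at j=10).
x = i·n + j = 2·16 + 10 = 42.
Check: 6^42 ≡ 70 (mod 227).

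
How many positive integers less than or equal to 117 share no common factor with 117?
72

117 = 3^2 × 13
φ(n) = n × ∏(1 - 1/p) for each prime p dividing n
φ(117) = 117 × (1 - 1/3) × (1 - 1/13) = 72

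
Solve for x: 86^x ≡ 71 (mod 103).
25

Baby-step giant-step with step n = ⌈√103⌉ = 11.
Baby steps 86^j mod 103 (j:value) for j=0..10: 0:1, 1:86, 2:83, 3:31, 4:91, 5:101, 6:34, 7:40, 8:41, 9:24, 10:4.
Giant-step multiplier: 86^(-11) ≡ 86^(102-11) = 86^91 ≡ 53 (mod 103).
Giant steps γ_i = 71·53^i mod 103: γ_0=71, γ_1=55, γ_2=31 (in table at j=3).
x = i·n + j = 2·11 + 3 = 25.
Check: 86^25 ≡ 71 (mod 103).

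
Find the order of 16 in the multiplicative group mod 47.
23

47 is prime, so ord(16) divides φ(47) = 46.
Divisors of 46: 1, 2, 23, 46.
Repeated squaring: 16^1 ≡ 16, 16^2 ≡ 21, 16^4 ≡ 18, 16^8 ≡ 42, 16^16 ≡ 25, 16^32 ≡ 14 (mod 47).
Test 16^d mod 47 for each divisor d in increasing order:
16^1 ≡ 16
16^2 ≡ 21
16^23 = 16^16·16^4·16^2·16^1 ≡ 1  ← first divisor giving 1
The order is 23.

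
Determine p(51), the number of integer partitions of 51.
239943

p(n) counts ways to write n as a sum of positive integers (order ignored).
Euler's pentagonal recurrence: p(k) = p(k-1) + p(k-2) - p(k-5) - p(k-7) + p(k-12) + p(k-15) - ... (offsets j(3j∓1)/2, signs ++--, p(0)=1, p(<0)=0).
DP table for k = 0..50: p(0)=1, p(1)=1, p(2)=2, p(3)=3, p(4)=5, p(5)=7, p(6)=11, p(7)=15, p(8)=22, p(9)=30, p(10)=42, p(11)=56, p(12)=77, p(13)=101, p(14)=135, p(15)=176, p(16)=231, p(17)=297, p(18)=385, p(19)=490, p(20)=627, p(21)=792, p(22)=1002, p(23)=1255, p(24)=1575, p(25)=1958, p(26)=2436, p(27)=3010, p(28)=3718, p(29)=4565, p(30)=5604, p(31)=6842, p(32)=8349, p(33)=10143, p(34)=12310, p(35)=14883, p(36)=17977, p(37)=21637, p(38)=26015, p(39)=31185, p(40)=37338, p(41)=44583, p(42)=53174, p(43)=63261, p(44)=75175, p(45)=89134, p(46)=105558, p(47)=124754, p(48)=147273, p(49)=173525, p(50)=204226.
Final step: p(51) = p(50) + p(49) - p(46) - p(44) + p(39) + p(36) - p(29) - p(25) + p(16) + p(11) - p(0)
= 204226 + 173525 - 105558 - 75175 + 31185 + 17977 - 4565 - 1958 + 231 + 56 - 1
= 239943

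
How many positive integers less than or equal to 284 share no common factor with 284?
140

284 = 2^2 × 71
φ(n) = n × ∏(1 - 1/p) for each prime p dividing n
φ(284) = 284 × (1 - 1/2) × (1 - 1/71) = 140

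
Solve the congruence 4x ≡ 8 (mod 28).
x ≡ 2 (mod 7)

gcd(4, 28) = 4, which divides 8, so solutions exist.
Divide through by 4: x ≡ 2 (mod 7).
The coefficient of x is now 1, so x ≡ 2 (mod 7).
Check: 4 × 2 = 8 ≡ 8 (mod 28).
x ≡ 2 (mod 7), giving 4 solutions mod 28.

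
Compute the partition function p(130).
5371315400

p(n) counts ways to write n as a sum of positive integers (order ignored).
Euler's pentagonal recurrence: p(k) = p(k-1) + p(k-2) - p(k-5) - p(k-7) + p(k-12) + p(k-15) - ... (offsets j(3j∓1)/2, signs ++--, p(0)=1, p(<0)=0).
DP table for k = 0..129: p(0)=1, p(1)=1, p(2)=2, p(3)=3, p(4)=5, p(5)=7, p(6)=11, p(7)=15, p(8)=22, p(9)=30, p(10)=42, p(11)=56, p(12)=77, p(13)=101, p(14)=135, p(15)=176, p(16)=231, p(17)=297, p(18)=385, p(19)=490, p(20)=627, p(21)=792, p(22)=1002, p(23)=1255, p(24)=1575, p(25)=1958, p(26)=2436, p(27)=3010, p(28)=3718, p(29)=4565, p(30)=5604, p(31)=6842, p(32)=8349, p(33)=10143, p(34)=12310, p(35)=14883, p(36)=17977, p(37)=21637, p(38)=26015, p(39)=31185, p(40)=37338, p(41)=44583, p(42)=53174, p(43)=63261, p(44)=75175, p(45)=89134, p(46)=105558, p(47)=124754, p(48)=147273, p(49)=173525, p(50)=204226, p(51)=239943, p(52)=281589, p(53)=329931, p(54)=386155, p(55)=451276, p(56)=526823, p(57)=614154, p(58)=715220, p(59)=831820, p(60)=966467, p(61)=1121505, p(62)=1300156, p(63)=1505499, p(64)=1741630, p(65)=2012558, p(66)=2323520, p(67)=2679689, p(68)=3087735, p(69)=3554345, p(70)=4087968, p(71)=4697205, p(72)=5392783, p(73)=6185689, p(74)=7089500, p(75)=8118264, p(76)=9289091, p(77)=10619863, p(78)=12132164, p(79)=13848650, p(80)=15796476, p(81)=18004327, p(82)=20506255, p(83)=23338469, p(84)=26543660, p(85)=30167357, p(86)=34262962, p(87)=38887673, p(88)=44108109, p(89)=49995925, p(90)=56634173, p(91)=64112359, p(92)=72533807, p(93)=82010177, p(94)=92669720, p(95)=104651419, p(96)=118114304, p(97)=133230930, p(98)=150198136, p(99)=169229875, p(100)=190569292, p(101)=214481126, p(102)=241265379, p(103)=271248950, p(104)=304801365, p(105)=342325709, p(106)=384276336, p(107)=431149389, p(108)=483502844, p(109)=541946240, p(110)=607163746, p(111)=679903203, p(112)=761002156, p(113)=851376628, p(114)=952050665, p(115)=1064144451, p(116)=1188908248, p(117)=1327710076, p(118)=1482074143, p(119)=1653668665, p(120)=1844349560, p(121)=2056148051, p(122)=2291320912, p(123)=2552338241, p(124)=2841940500, p(125)=3163127352, p(126)=3519222692, p(127)=3913864295, p(128)=4351078600, p(129)=4835271870.
Final step: p(130) = p(129) + p(128) - p(125) - p(123) + p(118) + p(115) - p(108) - p(104) + p(95) + p(90) - p(79) - p(73) + p(60) + p(53) - p(38) - p(30) + p(13) + p(4)
= 4835271870 + 4351078600 - 3163127352 - 2552338241 + 1482074143 + 1064144451 - 483502844 - 304801365 + 104651419 + 56634173 - 13848650 - 6185689 + 966467 + 329931 - 26015 - 5604 + 101 + 5
= 5371315400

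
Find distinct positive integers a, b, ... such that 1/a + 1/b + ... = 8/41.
1/6 + 1/36 + 1/1476

Greedy algorithm:
8/41: ceiling(41/8) = 6, use 1/6
7/246: ceiling(246/7) = 36, use 1/36
1/1476: ceiling(1476/1) = 1476, use 1/1476
Result: 8/41 = 1/6 + 1/36 + 1/1476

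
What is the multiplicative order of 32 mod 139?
138

139 is prime, so ord(32) divides φ(139) = 138.
Divisors of 138: 1, 2, 3, 6, 23, 46, 69, 138.
Repeated squaring: 32^1 ≡ 32, 32^2 ≡ 51, 32^4 ≡ 99, 32^8 ≡ 71, 32^16 ≡ 37, 32^32 ≡ 118, 32^64 ≡ 24, 32^128 ≡ 20 (mod 139).
Test 32^d mod 139 for each divisor d in increasing order:
32^1 ≡ 32
32^2 ≡ 51
32^3 = 32^2·32^1 ≡ 103
32^6 = 32^4·32^2 ≡ 45
32^23 = 32^16·32^4·32^2·32^1 ≡ 43
32^46 = 32^32·32^8·32^4·32^2 ≡ 42
32^69 = 32^64·32^4·32^1 ≡ 138
32^138 = 32^128·32^8·32^2 ≡ 1  ← first divisor giving 1
The order is 138.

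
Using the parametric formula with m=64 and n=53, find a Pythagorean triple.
(1287, 6784, 6905)

Euclid's formula: a = m² - n², b = 2mn, c = m² + n²
m = 64, n = 53
a = 64² - 53² = 4096 - 2809 = 1287
b = 2 × 64 × 53 = 6784
c = 64² + 53² = 4096 + 2809 = 6905
Verification: 1287² + 6784² = 1656369 + 46022656 = 47679025 = 6905² ✓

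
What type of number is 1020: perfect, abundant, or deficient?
abundant

Proper divisors of 1020: sum = 1 + 2 + 3 + 4 + 5 + 6 + 10 + 12 + ... + 204 + 255 + 340 + 510 (23 divisors) = 2004
Since 2004 > 1020, 1020 is abundant.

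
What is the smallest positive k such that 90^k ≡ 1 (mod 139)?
138

139 is prime, so ord(90) divides φ(139) = 138.
Divisors of 138: 1, 2, 3, 6, 23, 46, 69, 138.
Repeated squaring: 90^1 ≡ 90, 90^2 ≡ 38, 90^4 ≡ 54, 90^8 ≡ 136, 90^16 ≡ 9, 90^32 ≡ 81, 90^64 ≡ 28, 90^128 ≡ 89 (mod 139).
Test 90^d mod 139 for each divisor d in increasing order:
90^1 ≡ 90
90^2 ≡ 38
90^3 = 90^2·90^1 ≡ 84
90^6 = 90^4·90^2 ≡ 106
90^23 = 90^16·90^4·90^2·90^1 ≡ 97
90^46 = 90^32·90^8·90^4·90^2 ≡ 96
90^69 = 90^64·90^4·90^1 ≡ 138
90^138 = 90^128·90^8·90^2 ≡ 1  ← first divisor giving 1
The order is 138.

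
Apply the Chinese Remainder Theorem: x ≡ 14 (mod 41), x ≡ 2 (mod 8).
178

Using Chinese Remainder Theorem:
M = 41 × 8 = 328
M1 = 8, M2 = 41
y1 = 8^(-1) mod 41 = 36
y2 = 41^(-1) mod 8 = 1
x = (14×8×36 + 2×41×1) mod 328 = 178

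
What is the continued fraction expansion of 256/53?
[4; 1, 4, 1, 8]

Euclidean algorithm steps:
256 = 4 × 53 + 44
53 = 1 × 44 + 9
44 = 4 × 9 + 8
9 = 1 × 8 + 1
8 = 8 × 1 + 0
Continued fraction: [4; 1, 4, 1, 8]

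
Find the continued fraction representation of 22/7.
[3; 7]

Euclidean algorithm steps:
22 = 3 × 7 + 1
7 = 7 × 1 + 0
Continued fraction: [3; 7]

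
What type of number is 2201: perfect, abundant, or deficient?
deficient

Proper divisors of 2201: sum = 1 + 31 + 71 = 103
Since 103 < 2201, 2201 is deficient.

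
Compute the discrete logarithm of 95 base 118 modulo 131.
37

Baby-step giant-step with step n = ⌈√131⌉ = 12.
Baby steps 118^j mod 131 (j:value) for j=0..11: 0:1, 1:118, 2:38, 3:30, 4:3, 5:92, 6:114, 7:90, 8:9, 9:14, 10:80, 11:8.
Giant-step multiplier: 118^(-12) ≡ 118^(130-12) = 118^118 ≡ 34 (mod 131).
Giant steps γ_i = 95·34^i mod 131: γ_0=95, γ_1=86, γ_2=42, γ_3=118 (in table at j=1).
x = i·n + j = 3·12 + 1 = 37.
Check: 118^37 ≡ 95 (mod 131).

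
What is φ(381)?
252

381 = 3 × 127
φ(n) = n × ∏(1 - 1/p) for each prime p dividing n
φ(381) = 381 × (1 - 1/3) × (1 - 1/127) = 252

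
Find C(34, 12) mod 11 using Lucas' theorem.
3

Using Lucas' theorem:
Write n=34 and k=12 in base 11:
n in base 11: [3, 1]
k in base 11: [1, 1]
C(34,12) mod 11 = ∏ C(n_i, k_i) mod 11
Digit binomials (mod 11): C(3,1) = 3; C(1,1) = 1
Product: 3 × 1 = 3 ≡ 3 (mod 11)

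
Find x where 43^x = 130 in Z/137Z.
46

Baby-step giant-step with step n = ⌈√137⌉ = 12.
Baby steps 43^j mod 137 (j:value) for j=0..11: 0:1, 1:43, 2:68, 3:47, 4:103, 5:45, 6:17, 7:46, 8:60, 9:114, 10:107, 11:80.
Giant-step multiplier: 43^(-12) ≡ 43^(136-12) = 43^124 ≡ 64 (mod 137).
Giant steps γ_i = 130·64^i mod 137: γ_0=130, γ_1=100, γ_2=98, γ_3=107 (in table at j=10).
x = i·n + j = 3·12 + 10 = 46.
Check: 43^46 ≡ 130 (mod 137).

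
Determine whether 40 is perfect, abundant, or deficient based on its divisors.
abundant

Proper divisors of 40: sum = 1 + 2 + 4 + 5 + 8 + 10 + 20 = 50
Since 50 > 40, 40 is abundant.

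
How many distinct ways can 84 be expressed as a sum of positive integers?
26543660

p(n) counts ways to write n as a sum of positive integers (order ignored).
Euler's pentagonal recurrence: p(k) = p(k-1) + p(k-2) - p(k-5) - p(k-7) + p(k-12) + p(k-15) - ... (offsets j(3j∓1)/2, signs ++--, p(0)=1, p(<0)=0).
DP table for k = 0..83: p(0)=1, p(1)=1, p(2)=2, p(3)=3, p(4)=5, p(5)=7, p(6)=11, p(7)=15, p(8)=22, p(9)=30, p(10)=42, p(11)=56, p(12)=77, p(13)=101, p(14)=135, p(15)=176, p(16)=231, p(17)=297, p(18)=385, p(19)=490, p(20)=627, p(21)=792, p(22)=1002, p(23)=1255, p(24)=1575, p(25)=1958, p(26)=2436, p(27)=3010, p(28)=3718, p(29)=4565, p(30)=5604, p(31)=6842, p(32)=8349, p(33)=10143, p(34)=12310, p(35)=14883, p(36)=17977, p(37)=21637, p(38)=26015, p(39)=31185, p(40)=37338, p(41)=44583, p(42)=53174, p(43)=63261, p(44)=75175, p(45)=89134, p(46)=105558, p(47)=124754, p(48)=147273, p(49)=173525, p(50)=204226, p(51)=239943, p(52)=281589, p(53)=329931, p(54)=386155, p(55)=451276, p(56)=526823, p(57)=614154, p(58)=715220, p(59)=831820, p(60)=966467, p(61)=1121505, p(62)=1300156, p(63)=1505499, p(64)=1741630, p(65)=2012558, p(66)=2323520, p(67)=2679689, p(68)=3087735, p(69)=3554345, p(70)=4087968, p(71)=4697205, p(72)=5392783, p(73)=6185689, p(74)=7089500, p(75)=8118264, p(76)=9289091, p(77)=10619863, p(78)=12132164, p(79)=13848650, p(80)=15796476, p(81)=18004327, p(82)=20506255, p(83)=23338469.
Final step: p(84) = p(83) + p(82) - p(79) - p(77) + p(72) + p(69) - p(62) - p(58) + p(49) + p(44) - p(33) - p(27) + p(14) + p(7)
= 23338469 + 20506255 - 13848650 - 10619863 + 5392783 + 3554345 - 1300156 - 715220 + 173525 + 75175 - 10143 - 3010 + 135 + 15
= 26543660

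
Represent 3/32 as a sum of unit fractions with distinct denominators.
1/11 + 1/352

Greedy algorithm:
3/32: ceiling(32/3) = 11, use 1/11
1/352: ceiling(352/1) = 352, use 1/352
Result: 3/32 = 1/11 + 1/352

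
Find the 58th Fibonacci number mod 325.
79

Matrix identity: Q^n = [[F_(n+1), F_n], [F_n, F_(n-1)]] with Q = [[1,1],[1,0]].
n = 58 = 111010₂. Square-and-multiply, entries mod 325:
Q^1 = [[1,1],[1,0]]
Q^3 = (Q^1)²·Q = [[3,2],[2,1]]
Q^7 = (Q^3)²·Q = [[21,13],[13,8]]
Q^14 = (Q^7)² = [[285,52],[52,233]]
Q^29 = (Q^14)²·Q = [[40,79],[79,286]]
Q^58 = (Q^29)² = [[41,79],[79,287]]
F_58 mod 325 = Q^58[0][1] = 79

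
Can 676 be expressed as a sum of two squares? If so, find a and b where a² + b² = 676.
0² + 26² (a=0, b=26)

Factorization: 676 = 2^2 × 13^2
By Fermat: n is sum of two squares iff every prime p ≡ 3 (mod 4) appears to even power.
All primes ≡ 3 (mod 4) appear to even power.
Search a = 0, 1, 2, … for 676 - a² a perfect square: first hit at a = 0: 676 - 0 = 676 = 26².
676 = 0² + 26² = 0 + 676 ✓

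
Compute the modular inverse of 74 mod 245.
149

gcd(74, 245) = 1, so the inverse exists.
Extended Euclidean algorithm on (245, 74):
245 = 3 × 74 + 23  ⟹  23 = (1)·245 + (-3)·74
74 = 3 × 23 + 5  ⟹  5 = (-3)·245 + (10)·74
23 = 4 × 5 + 3  ⟹  3 = (13)·245 + (-43)·74
5 = 1 × 3 + 2  ⟹  2 = (-16)·245 + (53)·74
3 = 1 × 2 + 1  ⟹  1 = (29)·245 + (-96)·74
So (-96)·74 ≡ 1 (mod 245), i.e. 74^(-1) ≡ -96 ≡ 149 (mod 245).
Check: 74 × 149 = 11026 ≡ 1 (mod 245)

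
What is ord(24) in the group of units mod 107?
106

107 is prime, so ord(24) divides φ(107) = 106.
Divisors of 106: 1, 2, 53, 106.
Repeated squaring: 24^1 ≡ 24, 24^2 ≡ 41, 24^4 ≡ 76, 24^8 ≡ 105, 24^16 ≡ 4, 24^32 ≡ 16, 24^64 ≡ 42 (mod 107).
Test 24^d mod 107 for each divisor d in increasing order:
24^1 ≡ 24
24^2 ≡ 41
24^53 = 24^32·24^16·24^4·24^1 ≡ 106
24^106 = 24^64·24^32·24^8·24^2 ≡ 1  ← first divisor giving 1
The order is 106.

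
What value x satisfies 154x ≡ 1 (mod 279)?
154

gcd(154, 279) = 1, so the inverse exists.
Extended Euclidean algorithm on (279, 154):
279 = 1 × 154 + 125  ⟹  125 = (1)·279 + (-1)·154
154 = 1 × 125 + 29  ⟹  29 = (-1)·279 + (2)·154
125 = 4 × 29 + 9  ⟹  9 = (5)·279 + (-9)·154
29 = 3 × 9 + 2  ⟹  2 = (-16)·279 + (29)·154
9 = 4 × 2 + 1  ⟹  1 = (69)·279 + (-125)·154
So (-125)·154 ≡ 1 (mod 279), i.e. 154^(-1) ≡ -125 ≡ 154 (mod 279).
Check: 154 × 154 = 23716 ≡ 1 (mod 279)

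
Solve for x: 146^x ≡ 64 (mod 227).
16

Baby-step giant-step with step n = ⌈√227⌉ = 16.
Baby steps 146^j mod 227 (j:value) for j=0..15: 0:1, 1:146, 2:205, 3:193, 4:30, 5:67, 6:21, 7:115, 8:219, 9:194, 10:176, 11:45, 12:214, 13:145, 14:59, 15:215.
Giant-step multiplier: 146^(-16) ≡ 146^(226-16) = 146^210 ≡ 188 (mod 227).
Giant steps γ_i = 64·188^i mod 227: γ_0=64, γ_1=1 (in table at j=0).
x = i·n + j = 1·16 + 0 = 16.
Check: 146^16 ≡ 64 (mod 227).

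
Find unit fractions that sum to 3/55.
1/19 + 1/523 + 1/546535

Greedy algorithm:
3/55: ceiling(55/3) = 19, use 1/19
2/1045: ceiling(1045/2) = 523, use 1/523
1/546535: ceiling(546535/1) = 546535, use 1/546535
Result: 3/55 = 1/19 + 1/523 + 1/546535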